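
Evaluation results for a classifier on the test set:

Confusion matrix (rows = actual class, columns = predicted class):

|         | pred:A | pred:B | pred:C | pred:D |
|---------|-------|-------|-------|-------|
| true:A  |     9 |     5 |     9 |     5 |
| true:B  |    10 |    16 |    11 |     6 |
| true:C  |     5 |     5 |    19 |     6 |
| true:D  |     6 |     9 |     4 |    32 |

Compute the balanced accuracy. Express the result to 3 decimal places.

0.466

Balanced accuracy = mean of per-class recall.
  A: recall = 9/28 = 0.3214
  B: recall = 16/43 = 0.3721
  C: recall = 19/35 = 0.5429
  D: recall = 32/51 = 0.6275
Mean = (0.3214 + 0.3721 + 0.5429 + 0.6275) / 4 = 0.466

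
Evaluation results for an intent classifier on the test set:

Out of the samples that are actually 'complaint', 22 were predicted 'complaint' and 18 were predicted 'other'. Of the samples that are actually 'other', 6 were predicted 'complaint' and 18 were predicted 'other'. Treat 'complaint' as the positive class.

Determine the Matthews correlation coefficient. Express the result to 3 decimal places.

0.293

MCC = (TP·TN − FP·FN) / √((TP+FP)(TP+FN)(TN+FP)(TN+FN))
Numerator = 22·18 − 6·18 = 288
Denominator = √(28·40·24·36) = √967680 = 983.7073
MCC = 288 / 983.7073 = 0.293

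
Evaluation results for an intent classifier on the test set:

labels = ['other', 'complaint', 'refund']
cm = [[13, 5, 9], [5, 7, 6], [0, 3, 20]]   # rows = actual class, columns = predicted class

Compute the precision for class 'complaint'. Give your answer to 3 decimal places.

Take TP from the diagonal, FP from the rest of the 'complaint' prediction marginal, FN from the rest of the 'complaint' actual marginal.
precision = TP/(TP+FP).
complaint: TP=7, FP=5+3=8 → 7/15 = 0.4667

0.467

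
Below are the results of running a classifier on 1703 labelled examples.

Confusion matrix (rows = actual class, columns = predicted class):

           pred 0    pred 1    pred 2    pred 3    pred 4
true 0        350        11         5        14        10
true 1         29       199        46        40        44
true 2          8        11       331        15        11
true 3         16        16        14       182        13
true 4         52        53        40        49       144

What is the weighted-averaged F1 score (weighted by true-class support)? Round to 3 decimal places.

0.696

Per-class F1 score (2·TP/(2·TP+FP+FN)):
  0: TP=350, FP=29+8+16+52=105, FN=11+5+14+10=40 → 700/845 = 0.8284
  1: TP=199, FP=11+11+16+53=91, FN=29+46+40+44=159 → 398/648 = 0.6142
  2: TP=331, FP=5+46+14+40=105, FN=8+11+15+11=45 → 662/812 = 0.8153
  3: TP=182, FP=14+40+15+49=118, FN=16+16+14+13=59 → 364/541 = 0.6728
  4: TP=144, FP=10+44+11+13=78, FN=52+53+40+49=194 → 288/560 = 0.5143
Weighted-F1 score = Σ (supportᵢ/N)·F1 scoreᵢ with N=1703: (390/1703)·0.8284 + (358/1703)·0.6142 + (376/1703)·0.8153 + (241/1703)·0.6728 + (338/1703)·0.5143 = 0.696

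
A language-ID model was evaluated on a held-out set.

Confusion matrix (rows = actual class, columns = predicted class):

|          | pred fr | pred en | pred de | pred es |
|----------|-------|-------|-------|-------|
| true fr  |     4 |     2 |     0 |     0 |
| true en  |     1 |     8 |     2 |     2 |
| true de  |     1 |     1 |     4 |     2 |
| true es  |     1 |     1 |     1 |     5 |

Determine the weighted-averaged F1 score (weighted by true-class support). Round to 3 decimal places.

Per-class F1 score (2·TP/(2·TP+FP+FN)):
  fr: TP=4, FP=1+1+1=3, FN=2+0+0=2 → 8/13 = 0.6154
  en: TP=8, FP=2+1+1=4, FN=1+2+2=5 → 16/25 = 0.6400
  de: TP=4, FP=0+2+1=3, FN=1+1+2=4 → 8/15 = 0.5333
  es: TP=5, FP=0+2+2=4, FN=1+1+1=3 → 10/17 = 0.5882
Weighted-F1 score = Σ (supportᵢ/N)·F1 scoreᵢ with N=35: (6/35)·0.6154 + (13/35)·0.6400 + (8/35)·0.5333 + (8/35)·0.5882 = 0.600

0.600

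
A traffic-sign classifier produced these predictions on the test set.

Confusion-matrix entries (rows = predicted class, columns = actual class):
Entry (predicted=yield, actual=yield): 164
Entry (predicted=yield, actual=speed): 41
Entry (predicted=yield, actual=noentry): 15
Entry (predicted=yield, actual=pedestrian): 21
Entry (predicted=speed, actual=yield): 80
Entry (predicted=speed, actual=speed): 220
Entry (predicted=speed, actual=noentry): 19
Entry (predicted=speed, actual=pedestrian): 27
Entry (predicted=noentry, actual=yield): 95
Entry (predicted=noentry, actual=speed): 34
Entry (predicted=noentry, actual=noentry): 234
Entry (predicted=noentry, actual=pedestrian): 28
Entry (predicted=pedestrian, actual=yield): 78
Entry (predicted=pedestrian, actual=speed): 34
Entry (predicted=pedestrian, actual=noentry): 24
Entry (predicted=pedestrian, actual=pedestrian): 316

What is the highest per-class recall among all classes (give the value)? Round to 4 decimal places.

0.8061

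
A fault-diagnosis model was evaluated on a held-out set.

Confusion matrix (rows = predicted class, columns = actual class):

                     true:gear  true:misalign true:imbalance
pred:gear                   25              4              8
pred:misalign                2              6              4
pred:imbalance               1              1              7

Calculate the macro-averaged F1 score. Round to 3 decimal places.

0.597

Per-class F1 score (2·TP/(2·TP+FP+FN)):
  gear: TP=25, FP=4+8=12, FN=2+1=3 → 50/65 = 0.7692
  misalign: TP=6, FP=2+4=6, FN=4+1=5 → 12/23 = 0.5217
  imbalance: TP=7, FP=1+1=2, FN=8+4=12 → 14/28 = 0.5000
Macro-F1 score = mean = (0.7692 + 0.5217 + 0.5000) / 3 = 0.597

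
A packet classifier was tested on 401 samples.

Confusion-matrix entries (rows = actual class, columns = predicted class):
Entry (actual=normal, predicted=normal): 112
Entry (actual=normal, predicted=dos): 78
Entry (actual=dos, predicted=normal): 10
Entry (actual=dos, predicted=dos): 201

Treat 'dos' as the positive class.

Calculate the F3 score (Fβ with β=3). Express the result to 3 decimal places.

Fβ = (1+β²)·TP / ((1+β²)·TP + β²·FN + FP), with β²=9
= 10·201 / (10·201 + 9·10 + 78) = 0.923

0.923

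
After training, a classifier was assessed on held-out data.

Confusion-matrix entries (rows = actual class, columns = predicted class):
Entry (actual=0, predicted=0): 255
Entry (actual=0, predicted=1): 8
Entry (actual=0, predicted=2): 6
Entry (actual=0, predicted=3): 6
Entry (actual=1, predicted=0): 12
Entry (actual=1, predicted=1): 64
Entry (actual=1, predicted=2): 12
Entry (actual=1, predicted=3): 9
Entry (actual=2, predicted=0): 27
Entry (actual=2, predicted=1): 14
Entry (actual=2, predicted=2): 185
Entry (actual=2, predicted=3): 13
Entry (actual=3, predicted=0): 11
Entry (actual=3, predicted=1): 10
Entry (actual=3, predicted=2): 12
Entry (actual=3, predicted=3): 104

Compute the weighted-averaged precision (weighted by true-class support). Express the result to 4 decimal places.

Per-class precision (TP/(TP+FP)):
  0: TP=255, FP=12+27+11=50 → 255/305 = 0.83607
  1: TP=64, FP=8+14+10=32 → 64/96 = 0.66667
  2: TP=185, FP=6+12+12=30 → 185/215 = 0.86047
  3: TP=104, FP=6+9+13=28 → 104/132 = 0.78788
Weighted-precision = Σ (supportᵢ/N)·precisionᵢ with N=748: (275/748)·0.83607 + (97/748)·0.66667 + (239/748)·0.86047 + (137/748)·0.78788 = 0.8131

0.8131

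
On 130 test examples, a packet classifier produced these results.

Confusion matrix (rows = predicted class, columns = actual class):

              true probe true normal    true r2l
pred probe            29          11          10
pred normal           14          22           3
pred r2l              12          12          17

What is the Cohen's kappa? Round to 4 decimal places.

0.2781

Observed agreement pₒ = trace/N = 68/130 = 0.52308
Expected agreement pₑ = Σ (rowᵢ·colᵢ)/N² = (55·50 + 45·39 + 30·41)/130² = 0.33935
κ = (pₒ − pₑ)/(1 − pₑ) = (0.52308 − 0.33935)/(1 − 0.33935) = 0.2781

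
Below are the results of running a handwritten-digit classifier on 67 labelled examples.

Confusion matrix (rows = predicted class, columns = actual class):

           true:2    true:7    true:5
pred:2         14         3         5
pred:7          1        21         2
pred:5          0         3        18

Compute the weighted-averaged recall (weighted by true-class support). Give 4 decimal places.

0.7910

Per-class recall (TP/(TP+FN)):
  2: TP=14, FN=1+0=1 → 14/15 = 0.93333
  7: TP=21, FN=3+3=6 → 21/27 = 0.77778
  5: TP=18, FN=5+2=7 → 18/25 = 0.72000
Weighted-recall = Σ (supportᵢ/N)·recallᵢ with N=67: (15/67)·0.93333 + (27/67)·0.77778 + (25/67)·0.72000 = 0.7910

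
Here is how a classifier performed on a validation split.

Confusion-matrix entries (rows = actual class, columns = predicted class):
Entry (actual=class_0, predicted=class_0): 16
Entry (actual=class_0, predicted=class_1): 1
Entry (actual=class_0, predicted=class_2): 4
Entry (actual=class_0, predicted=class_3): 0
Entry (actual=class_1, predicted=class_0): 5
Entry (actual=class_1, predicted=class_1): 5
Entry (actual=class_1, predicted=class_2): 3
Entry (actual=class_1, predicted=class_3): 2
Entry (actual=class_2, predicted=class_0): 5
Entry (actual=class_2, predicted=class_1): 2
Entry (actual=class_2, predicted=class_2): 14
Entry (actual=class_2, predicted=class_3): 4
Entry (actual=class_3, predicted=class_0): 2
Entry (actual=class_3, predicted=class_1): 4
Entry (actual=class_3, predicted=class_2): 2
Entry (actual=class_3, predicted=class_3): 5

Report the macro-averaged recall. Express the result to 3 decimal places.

Per-class recall (TP/(TP+FN)):
  class_0: TP=16, FN=1+4+0=5 → 16/21 = 0.7619
  class_1: TP=5, FN=5+3+2=10 → 5/15 = 0.3333
  class_2: TP=14, FN=5+2+4=11 → 14/25 = 0.5600
  class_3: TP=5, FN=2+4+2=8 → 5/13 = 0.3846
Macro-recall = mean = (0.7619 + 0.3333 + 0.5600 + 0.3846) / 4 = 0.510

0.510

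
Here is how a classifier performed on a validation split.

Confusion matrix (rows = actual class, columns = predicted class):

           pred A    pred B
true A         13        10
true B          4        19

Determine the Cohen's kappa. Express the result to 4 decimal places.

0.3913

Observed agreement pₒ = trace/N = 32/46 = 0.69565
Expected agreement pₑ = Σ (rowᵢ·colᵢ)/N² = (23·17 + 23·29)/46² = 0.50000
κ = (pₒ − pₑ)/(1 − pₑ) = (0.69565 − 0.50000)/(1 − 0.50000) = 0.3913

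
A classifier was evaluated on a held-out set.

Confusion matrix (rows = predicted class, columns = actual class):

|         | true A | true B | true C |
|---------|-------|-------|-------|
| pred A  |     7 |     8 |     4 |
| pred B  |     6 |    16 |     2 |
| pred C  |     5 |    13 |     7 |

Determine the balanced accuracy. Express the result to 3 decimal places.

0.453

Balanced accuracy = mean of per-class recall.
  A: recall = 7/18 = 0.3889
  B: recall = 16/37 = 0.4324
  C: recall = 7/13 = 0.5385
Mean = (0.3889 + 0.4324 + 0.5385) / 3 = 0.453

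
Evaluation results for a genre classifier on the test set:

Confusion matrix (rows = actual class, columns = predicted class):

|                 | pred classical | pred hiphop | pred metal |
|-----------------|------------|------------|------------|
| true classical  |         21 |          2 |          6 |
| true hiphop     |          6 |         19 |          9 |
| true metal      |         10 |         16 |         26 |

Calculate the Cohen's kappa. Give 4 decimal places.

Observed agreement pₒ = trace/N = 66/115 = 0.57391
Expected agreement pₑ = Σ (rowᵢ·colᵢ)/N² = (29·37 + 34·37 + 52·41)/115² = 0.33747
κ = (pₒ − pₑ)/(1 − pₑ) = (0.57391 − 0.33747)/(1 − 0.33747) = 0.3569

0.3569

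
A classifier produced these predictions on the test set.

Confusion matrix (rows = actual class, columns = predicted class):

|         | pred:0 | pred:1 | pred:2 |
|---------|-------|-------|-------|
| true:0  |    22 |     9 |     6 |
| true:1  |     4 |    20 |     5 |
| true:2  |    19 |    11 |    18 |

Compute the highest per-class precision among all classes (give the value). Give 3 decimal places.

Per-class precision (TP/(TP+FP)):
  0: TP=22, FP=4+19=23 → 22/45 = 0.4889
  1: TP=20, FP=9+11=20 → 20/40 = 0.5000
  2: TP=18, FP=6+5=11 → 18/29 = 0.6207
Highest is class '2' with precision = 0.621.

0.621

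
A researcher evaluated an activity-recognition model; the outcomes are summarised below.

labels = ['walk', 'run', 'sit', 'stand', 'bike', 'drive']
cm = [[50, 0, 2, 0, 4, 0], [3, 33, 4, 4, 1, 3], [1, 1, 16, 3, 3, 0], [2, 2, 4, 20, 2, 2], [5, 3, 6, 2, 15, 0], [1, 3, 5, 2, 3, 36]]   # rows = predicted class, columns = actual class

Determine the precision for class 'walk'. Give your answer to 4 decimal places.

0.8929

Treat 'walk' as positive and all other classes as negative.
precision = TP/(TP+FP).
walk: TP=50, FP=0+2+0+4+0=6 → 50/56 = 0.89286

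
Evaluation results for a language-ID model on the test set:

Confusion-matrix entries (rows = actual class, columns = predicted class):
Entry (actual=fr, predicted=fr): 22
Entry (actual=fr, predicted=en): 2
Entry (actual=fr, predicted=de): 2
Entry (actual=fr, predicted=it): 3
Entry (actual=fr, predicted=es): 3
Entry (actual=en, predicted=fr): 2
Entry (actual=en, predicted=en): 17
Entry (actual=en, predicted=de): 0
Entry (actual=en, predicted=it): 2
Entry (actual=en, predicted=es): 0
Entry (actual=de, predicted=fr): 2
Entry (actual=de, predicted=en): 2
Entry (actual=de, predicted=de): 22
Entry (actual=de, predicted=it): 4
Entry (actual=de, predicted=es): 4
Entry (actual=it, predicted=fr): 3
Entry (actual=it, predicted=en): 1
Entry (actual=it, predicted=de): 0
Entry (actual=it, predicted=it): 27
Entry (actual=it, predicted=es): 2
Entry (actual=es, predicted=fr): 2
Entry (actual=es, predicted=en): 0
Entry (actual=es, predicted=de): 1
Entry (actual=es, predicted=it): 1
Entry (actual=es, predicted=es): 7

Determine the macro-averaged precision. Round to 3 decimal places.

Per-class precision (TP/(TP+FP)):
  fr: TP=22, FP=2+2+3+2=9 → 22/31 = 0.7097
  en: TP=17, FP=2+2+1+0=5 → 17/22 = 0.7727
  de: TP=22, FP=2+0+0+1=3 → 22/25 = 0.8800
  it: TP=27, FP=3+2+4+1=10 → 27/37 = 0.7297
  es: TP=7, FP=3+0+4+2=9 → 7/16 = 0.4375
Macro-precision = mean = (0.7097 + 0.7727 + 0.8800 + 0.7297 + 0.4375) / 5 = 0.706

0.706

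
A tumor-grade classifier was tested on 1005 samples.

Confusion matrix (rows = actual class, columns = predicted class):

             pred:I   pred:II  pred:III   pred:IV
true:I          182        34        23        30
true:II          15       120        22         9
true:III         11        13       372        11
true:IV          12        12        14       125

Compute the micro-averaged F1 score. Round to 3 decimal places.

Micro-averaging pools counts across classes: ΣTP=799, ΣFP=206, ΣFN=206.
Micro-F1 score = 2·TP/(2·TP+FP+FN) on pooled counts = 0.795 (equals overall accuracy in single-label multiclass).

0.795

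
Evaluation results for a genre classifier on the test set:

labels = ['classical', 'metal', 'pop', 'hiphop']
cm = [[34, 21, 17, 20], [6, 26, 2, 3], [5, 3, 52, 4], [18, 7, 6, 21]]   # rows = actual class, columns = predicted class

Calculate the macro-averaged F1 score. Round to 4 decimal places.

Per-class F1 score (2·TP/(2·TP+FP+FN)):
  classical: TP=34, FP=6+5+18=29, FN=21+17+20=58 → 68/155 = 0.43871
  metal: TP=26, FP=21+3+7=31, FN=6+2+3=11 → 52/94 = 0.55319
  pop: TP=52, FP=17+2+6=25, FN=5+3+4=12 → 104/141 = 0.73759
  hiphop: TP=21, FP=20+3+4=27, FN=18+7+6=31 → 42/100 = 0.42000
Macro-F1 score = mean = (0.43871 + 0.55319 + 0.73759 + 0.42000) / 4 = 0.5374

0.5374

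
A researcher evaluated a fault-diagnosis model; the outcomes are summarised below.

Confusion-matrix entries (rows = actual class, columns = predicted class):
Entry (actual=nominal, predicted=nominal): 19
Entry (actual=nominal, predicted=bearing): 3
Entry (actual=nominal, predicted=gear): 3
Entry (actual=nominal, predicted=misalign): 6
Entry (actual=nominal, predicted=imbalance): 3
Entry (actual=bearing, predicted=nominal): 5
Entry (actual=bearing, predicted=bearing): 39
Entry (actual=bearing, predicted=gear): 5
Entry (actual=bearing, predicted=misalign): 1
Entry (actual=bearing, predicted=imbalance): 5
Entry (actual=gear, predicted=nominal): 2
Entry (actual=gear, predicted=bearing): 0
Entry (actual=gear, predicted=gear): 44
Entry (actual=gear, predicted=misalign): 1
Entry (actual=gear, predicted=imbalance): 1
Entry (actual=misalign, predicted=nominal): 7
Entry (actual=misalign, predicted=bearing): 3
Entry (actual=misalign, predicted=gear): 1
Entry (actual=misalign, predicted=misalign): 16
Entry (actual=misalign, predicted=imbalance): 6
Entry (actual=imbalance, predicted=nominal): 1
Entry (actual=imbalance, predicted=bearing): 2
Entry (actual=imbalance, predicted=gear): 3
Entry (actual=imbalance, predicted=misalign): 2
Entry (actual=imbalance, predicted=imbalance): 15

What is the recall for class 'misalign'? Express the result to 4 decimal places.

0.4848

Take TP from the diagonal, FP from the rest of the 'misalign' prediction marginal, FN from the rest of the 'misalign' actual marginal.
recall = TP/(TP+FN).
misalign: TP=16, FN=7+3+1+6=17 → 16/33 = 0.48485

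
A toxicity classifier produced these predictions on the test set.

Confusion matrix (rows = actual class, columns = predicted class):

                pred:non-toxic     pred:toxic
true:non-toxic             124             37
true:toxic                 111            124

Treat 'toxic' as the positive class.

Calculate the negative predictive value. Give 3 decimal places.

0.528

NPV = TN/(TN+FN) = 124/(124+111) = 0.528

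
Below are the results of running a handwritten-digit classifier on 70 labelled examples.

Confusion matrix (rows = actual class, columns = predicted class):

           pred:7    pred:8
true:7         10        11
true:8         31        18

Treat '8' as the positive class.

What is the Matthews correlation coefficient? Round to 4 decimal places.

MCC = (TP·TN − FP·FN) / √((TP+FP)(TP+FN)(TN+FP)(TN+FN))
Numerator = 18·10 − 11·31 = -161
Denominator = √(29·49·21·41) = √1223481 = 1106.1108
MCC = -161 / 1106.1108 = -0.1456

-0.1456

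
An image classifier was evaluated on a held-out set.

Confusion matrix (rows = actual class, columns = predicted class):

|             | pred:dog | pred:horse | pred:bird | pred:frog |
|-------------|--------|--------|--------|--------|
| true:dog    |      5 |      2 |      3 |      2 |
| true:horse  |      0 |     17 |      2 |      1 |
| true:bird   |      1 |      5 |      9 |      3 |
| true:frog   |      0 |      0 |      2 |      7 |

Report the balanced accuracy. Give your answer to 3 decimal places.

Balanced accuracy = mean of per-class recall.
  dog: recall = 5/12 = 0.4167
  horse: recall = 17/20 = 0.8500
  bird: recall = 9/18 = 0.5000
  frog: recall = 7/9 = 0.7778
Mean = (0.4167 + 0.8500 + 0.5000 + 0.7778) / 4 = 0.636

0.636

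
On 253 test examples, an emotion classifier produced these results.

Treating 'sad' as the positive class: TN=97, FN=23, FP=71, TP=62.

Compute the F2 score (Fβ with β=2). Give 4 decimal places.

0.6554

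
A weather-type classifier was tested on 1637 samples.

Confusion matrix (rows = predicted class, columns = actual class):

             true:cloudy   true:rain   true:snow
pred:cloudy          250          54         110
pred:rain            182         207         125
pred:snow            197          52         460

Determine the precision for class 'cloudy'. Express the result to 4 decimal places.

0.6039

One-vs-rest for 'cloudy': TP = diagonal; FP = other classes predicted 'cloudy'; FN = 'cloudy' predicted as other.
precision = TP/(TP+FP).
cloudy: TP=250, FP=54+110=164 → 250/414 = 0.60386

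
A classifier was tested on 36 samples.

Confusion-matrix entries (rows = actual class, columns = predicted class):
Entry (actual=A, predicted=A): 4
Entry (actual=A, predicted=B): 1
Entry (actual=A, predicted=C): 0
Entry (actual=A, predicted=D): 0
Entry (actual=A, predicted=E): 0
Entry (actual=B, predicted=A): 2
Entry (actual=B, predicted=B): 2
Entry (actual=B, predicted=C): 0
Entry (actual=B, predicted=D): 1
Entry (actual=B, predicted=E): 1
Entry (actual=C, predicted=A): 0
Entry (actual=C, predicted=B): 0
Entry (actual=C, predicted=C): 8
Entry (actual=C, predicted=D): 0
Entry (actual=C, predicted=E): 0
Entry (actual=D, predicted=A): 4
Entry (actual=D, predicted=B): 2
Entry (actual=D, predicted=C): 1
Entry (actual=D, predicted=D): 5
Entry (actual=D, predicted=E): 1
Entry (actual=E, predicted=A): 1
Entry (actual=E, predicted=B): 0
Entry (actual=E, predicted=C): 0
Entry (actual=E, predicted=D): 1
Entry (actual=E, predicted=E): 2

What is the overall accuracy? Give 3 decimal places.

0.583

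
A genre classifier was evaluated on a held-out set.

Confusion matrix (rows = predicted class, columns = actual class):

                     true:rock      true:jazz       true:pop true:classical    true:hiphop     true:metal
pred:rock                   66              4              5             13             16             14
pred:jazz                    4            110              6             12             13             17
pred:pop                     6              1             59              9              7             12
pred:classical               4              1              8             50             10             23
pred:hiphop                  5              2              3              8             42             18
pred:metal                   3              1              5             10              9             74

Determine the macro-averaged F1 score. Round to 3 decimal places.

Per-class F1 score (2·TP/(2·TP+FP+FN)):
  rock: TP=66, FP=4+5+13+16+14=52, FN=4+6+4+5+3=22 → 132/206 = 0.6408
  jazz: TP=110, FP=4+6+12+13+17=52, FN=4+1+1+2+1=9 → 220/281 = 0.7829
  pop: TP=59, FP=6+1+9+7+12=35, FN=5+6+8+3+5=27 → 118/180 = 0.6556
  classical: TP=50, FP=4+1+8+10+23=46, FN=13+12+9+8+10=52 → 100/198 = 0.5051
  hiphop: TP=42, FP=5+2+3+8+18=36, FN=16+13+7+10+9=55 → 84/175 = 0.4800
  metal: TP=74, FP=3+1+5+10+9=28, FN=14+17+12+23+18=84 → 148/260 = 0.5692
Macro-F1 score = mean = (0.6408 + 0.7829 + 0.6556 + 0.5051 + 0.4800 + 0.5692) / 6 = 0.606

0.606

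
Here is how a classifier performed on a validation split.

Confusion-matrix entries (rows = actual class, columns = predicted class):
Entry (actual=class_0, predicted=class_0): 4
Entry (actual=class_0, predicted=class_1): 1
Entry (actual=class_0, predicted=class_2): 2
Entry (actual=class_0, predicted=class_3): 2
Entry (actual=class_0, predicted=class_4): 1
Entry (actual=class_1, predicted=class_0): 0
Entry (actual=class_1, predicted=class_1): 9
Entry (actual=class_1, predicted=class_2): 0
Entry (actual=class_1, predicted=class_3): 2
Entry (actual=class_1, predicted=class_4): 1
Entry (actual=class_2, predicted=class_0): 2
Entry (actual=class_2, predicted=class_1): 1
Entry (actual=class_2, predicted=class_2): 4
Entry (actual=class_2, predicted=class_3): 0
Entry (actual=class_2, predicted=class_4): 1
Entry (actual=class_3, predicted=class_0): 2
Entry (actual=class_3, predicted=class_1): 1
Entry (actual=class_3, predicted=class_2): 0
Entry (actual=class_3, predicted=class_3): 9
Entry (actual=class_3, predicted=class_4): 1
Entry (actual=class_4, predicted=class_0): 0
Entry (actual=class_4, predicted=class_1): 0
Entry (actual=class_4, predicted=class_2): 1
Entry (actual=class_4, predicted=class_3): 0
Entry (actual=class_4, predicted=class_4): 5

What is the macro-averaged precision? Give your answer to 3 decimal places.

0.614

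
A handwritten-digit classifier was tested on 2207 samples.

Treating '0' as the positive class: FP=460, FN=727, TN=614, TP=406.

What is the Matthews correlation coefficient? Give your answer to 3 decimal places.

-0.072

MCC = (TP·TN − FP·FN) / √((TP+FP)(TP+FN)(TN+FP)(TN+FN))
Numerator = 406·614 − 460·727 = -85136
Denominator = √(866·1133·1074·1341) = √1413125915652 = 1188749.7279
MCC = -85136 / 1188749.7279 = -0.072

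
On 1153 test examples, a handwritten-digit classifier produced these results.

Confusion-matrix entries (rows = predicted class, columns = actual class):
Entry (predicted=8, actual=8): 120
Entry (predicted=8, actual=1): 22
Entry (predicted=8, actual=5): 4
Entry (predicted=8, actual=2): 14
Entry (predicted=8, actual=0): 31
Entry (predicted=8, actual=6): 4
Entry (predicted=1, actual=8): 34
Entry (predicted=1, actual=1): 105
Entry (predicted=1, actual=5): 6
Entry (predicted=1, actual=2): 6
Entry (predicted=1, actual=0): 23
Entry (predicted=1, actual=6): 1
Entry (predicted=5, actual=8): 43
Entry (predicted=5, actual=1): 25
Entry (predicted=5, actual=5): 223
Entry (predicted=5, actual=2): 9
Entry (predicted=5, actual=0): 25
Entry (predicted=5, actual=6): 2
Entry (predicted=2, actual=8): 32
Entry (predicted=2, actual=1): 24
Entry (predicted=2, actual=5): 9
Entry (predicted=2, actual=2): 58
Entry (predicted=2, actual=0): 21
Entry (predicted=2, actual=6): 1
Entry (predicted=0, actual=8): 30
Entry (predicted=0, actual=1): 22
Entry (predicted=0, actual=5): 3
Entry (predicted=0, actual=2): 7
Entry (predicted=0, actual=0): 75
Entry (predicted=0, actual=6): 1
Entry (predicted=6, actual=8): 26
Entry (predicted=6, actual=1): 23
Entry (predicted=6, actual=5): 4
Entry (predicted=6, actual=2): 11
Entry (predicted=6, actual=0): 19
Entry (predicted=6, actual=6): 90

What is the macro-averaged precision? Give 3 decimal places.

0.560

Per-class precision (TP/(TP+FP)):
  8: TP=120, FP=22+4+14+31+4=75 → 120/195 = 0.6154
  1: TP=105, FP=34+6+6+23+1=70 → 105/175 = 0.6000
  5: TP=223, FP=43+25+9+25+2=104 → 223/327 = 0.6820
  2: TP=58, FP=32+24+9+21+1=87 → 58/145 = 0.4000
  0: TP=75, FP=30+22+3+7+1=63 → 75/138 = 0.5435
  6: TP=90, FP=26+23+4+11+19=83 → 90/173 = 0.5202
Macro-precision = mean = (0.6154 + 0.6000 + 0.6820 + 0.4000 + 0.5435 + 0.5202) / 6 = 0.560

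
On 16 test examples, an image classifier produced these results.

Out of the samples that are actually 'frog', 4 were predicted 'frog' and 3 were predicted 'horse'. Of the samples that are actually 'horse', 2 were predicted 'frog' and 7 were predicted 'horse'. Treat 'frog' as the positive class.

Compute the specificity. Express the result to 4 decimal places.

0.7778

Specificity = TN/(TN+FP) = 7/(7+2) = 0.7778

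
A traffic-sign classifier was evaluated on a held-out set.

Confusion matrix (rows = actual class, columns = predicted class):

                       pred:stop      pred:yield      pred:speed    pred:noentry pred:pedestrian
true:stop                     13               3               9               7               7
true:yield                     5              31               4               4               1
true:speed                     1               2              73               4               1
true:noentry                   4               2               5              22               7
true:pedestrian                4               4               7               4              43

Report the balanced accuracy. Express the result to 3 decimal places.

0.633

Balanced accuracy = mean of per-class recall.
  stop: recall = 13/39 = 0.3333
  yield: recall = 31/45 = 0.6889
  speed: recall = 73/81 = 0.9012
  noentry: recall = 22/40 = 0.5500
  pedestrian: recall = 43/62 = 0.6935
Mean = (0.3333 + 0.6889 + 0.9012 + 0.5500 + 0.6935) / 5 = 0.633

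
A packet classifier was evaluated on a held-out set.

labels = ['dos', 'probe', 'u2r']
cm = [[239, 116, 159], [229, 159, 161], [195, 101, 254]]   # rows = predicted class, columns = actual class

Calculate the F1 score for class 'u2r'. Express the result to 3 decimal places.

0.452

One-vs-rest for 'u2r': TP = diagonal; FP = other classes predicted 'u2r'; FN = 'u2r' predicted as other.
F1 score = 2·TP/(2·TP+FP+FN).
u2r: TP=254, FP=195+101=296, FN=159+161=320 → 508/1124 = 0.4520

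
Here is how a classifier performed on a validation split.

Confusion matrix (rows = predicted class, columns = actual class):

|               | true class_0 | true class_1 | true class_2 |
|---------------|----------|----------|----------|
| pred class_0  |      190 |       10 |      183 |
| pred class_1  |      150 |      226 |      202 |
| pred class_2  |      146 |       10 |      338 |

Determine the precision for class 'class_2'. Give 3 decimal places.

Treat 'class_2' as positive and all other classes as negative.
precision = TP/(TP+FP).
class_2: TP=338, FP=146+10=156 → 338/494 = 0.6842

0.684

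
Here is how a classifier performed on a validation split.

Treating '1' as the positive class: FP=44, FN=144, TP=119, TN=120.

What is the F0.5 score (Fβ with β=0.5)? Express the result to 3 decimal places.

Fβ = (1+β²)·TP / ((1+β²)·TP + β²·FN + FP), with β²=1/4
= 1.25·119 / (1.25·119 + 0.25·144 + 44) = 0.650

0.650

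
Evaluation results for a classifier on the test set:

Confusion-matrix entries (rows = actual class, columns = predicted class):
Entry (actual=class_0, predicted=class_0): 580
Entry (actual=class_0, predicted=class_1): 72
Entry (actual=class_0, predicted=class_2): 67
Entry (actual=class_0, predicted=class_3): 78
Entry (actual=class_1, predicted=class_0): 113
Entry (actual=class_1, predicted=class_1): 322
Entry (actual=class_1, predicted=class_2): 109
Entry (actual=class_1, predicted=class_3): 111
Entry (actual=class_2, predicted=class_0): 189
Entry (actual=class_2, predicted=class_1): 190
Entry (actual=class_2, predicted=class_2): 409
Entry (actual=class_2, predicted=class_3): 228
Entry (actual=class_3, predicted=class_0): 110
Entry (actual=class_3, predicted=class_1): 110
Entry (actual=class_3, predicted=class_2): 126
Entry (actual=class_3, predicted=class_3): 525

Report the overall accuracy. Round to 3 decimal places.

0.550

Accuracy = trace / total = (580+322+409+525=1836) / 3339 = 1836/3339 = 0.550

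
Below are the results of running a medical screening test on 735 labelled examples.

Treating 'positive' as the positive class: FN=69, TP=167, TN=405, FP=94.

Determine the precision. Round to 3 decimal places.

0.640

Precision = TP/(TP+FP) = 167/(167+94) = 167/261 = 0.640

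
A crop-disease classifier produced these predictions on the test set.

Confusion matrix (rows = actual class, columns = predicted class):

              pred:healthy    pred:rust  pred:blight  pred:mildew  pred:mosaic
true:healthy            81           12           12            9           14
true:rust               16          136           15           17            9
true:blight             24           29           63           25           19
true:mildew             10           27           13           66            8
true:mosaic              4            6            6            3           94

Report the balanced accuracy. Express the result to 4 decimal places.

0.6191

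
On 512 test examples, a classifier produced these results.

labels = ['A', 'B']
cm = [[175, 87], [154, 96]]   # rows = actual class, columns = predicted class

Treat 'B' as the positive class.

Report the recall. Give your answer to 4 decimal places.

0.3840

Recall = TP/(TP+FN) = 96/(96+154) = 96/250 = 0.3840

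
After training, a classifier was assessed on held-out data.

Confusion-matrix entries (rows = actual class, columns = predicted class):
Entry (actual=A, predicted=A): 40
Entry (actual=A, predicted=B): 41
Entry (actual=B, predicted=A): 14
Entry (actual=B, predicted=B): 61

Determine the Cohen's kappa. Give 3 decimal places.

0.303

Observed agreement pₒ = trace/N = 101/156 = 0.6474
Expected agreement pₑ = Σ (rowᵢ·colᵢ)/N² = (81·54 + 75·102)/156² = 0.4941
κ = (pₒ − pₑ)/(1 − pₑ) = (0.6474 − 0.4941)/(1 − 0.4941) = 0.303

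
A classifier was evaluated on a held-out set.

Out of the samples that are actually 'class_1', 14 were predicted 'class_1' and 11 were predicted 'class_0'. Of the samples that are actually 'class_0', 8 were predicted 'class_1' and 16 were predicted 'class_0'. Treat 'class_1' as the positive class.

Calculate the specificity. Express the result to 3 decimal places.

0.667

Specificity = TN/(TN+FP) = 16/(16+8) = 0.667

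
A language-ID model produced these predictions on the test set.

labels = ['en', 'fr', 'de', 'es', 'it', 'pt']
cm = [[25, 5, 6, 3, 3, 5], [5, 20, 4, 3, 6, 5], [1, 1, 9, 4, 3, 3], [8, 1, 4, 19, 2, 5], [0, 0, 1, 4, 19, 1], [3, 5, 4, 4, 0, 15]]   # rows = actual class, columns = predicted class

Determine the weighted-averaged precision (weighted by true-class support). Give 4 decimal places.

Per-class precision (TP/(TP+FP)):
  en: TP=25, FP=5+1+8+0+3=17 → 25/42 = 0.59524
  fr: TP=20, FP=5+1+1+0+5=12 → 20/32 = 0.62500
  de: TP=9, FP=6+4+4+1+4=19 → 9/28 = 0.32143
  es: TP=19, FP=3+3+4+4+4=18 → 19/37 = 0.51351
  it: TP=19, FP=3+6+3+2+0=14 → 19/33 = 0.57576
  pt: TP=15, FP=5+5+3+5+1=19 → 15/34 = 0.44118
Weighted-precision = Σ (supportᵢ/N)·precisionᵢ with N=206: (47/206)·0.59524 + (43/206)·0.62500 + (21/206)·0.32143 + (39/206)·0.51351 + (25/206)·0.57576 + (31/206)·0.44118 = 0.5325

0.5325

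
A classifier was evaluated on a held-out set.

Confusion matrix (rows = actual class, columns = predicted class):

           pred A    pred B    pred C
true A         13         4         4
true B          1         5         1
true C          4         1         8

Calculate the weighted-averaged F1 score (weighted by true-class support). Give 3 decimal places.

Per-class F1 score (2·TP/(2·TP+FP+FN)):
  A: TP=13, FP=1+4=5, FN=4+4=8 → 26/39 = 0.6667
  B: TP=5, FP=4+1=5, FN=1+1=2 → 10/17 = 0.5882
  C: TP=8, FP=4+1=5, FN=4+1=5 → 16/26 = 0.6154
Weighted-F1 score = Σ (supportᵢ/N)·F1 scoreᵢ with N=41: (21/41)·0.6667 + (7/41)·0.5882 + (13/41)·0.6154 = 0.637

0.637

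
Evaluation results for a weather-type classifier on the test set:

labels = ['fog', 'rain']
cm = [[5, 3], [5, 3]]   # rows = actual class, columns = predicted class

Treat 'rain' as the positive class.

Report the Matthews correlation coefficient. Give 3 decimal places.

MCC = (TP·TN − FP·FN) / √((TP+FP)(TP+FN)(TN+FP)(TN+FN))
Numerator = 3·5 − 3·5 = 0
Denominator = √(6·8·8·10) = √3840 = 61.9677
MCC = 0 / 61.9677 = 0.000

0.000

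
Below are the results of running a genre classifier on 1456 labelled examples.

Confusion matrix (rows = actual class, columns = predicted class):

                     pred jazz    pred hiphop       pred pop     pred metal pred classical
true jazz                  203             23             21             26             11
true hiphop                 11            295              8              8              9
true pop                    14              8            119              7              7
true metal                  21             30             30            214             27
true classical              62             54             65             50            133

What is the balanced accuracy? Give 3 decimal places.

Balanced accuracy = mean of per-class recall.
  jazz: recall = 203/284 = 0.7148
  hiphop: recall = 295/331 = 0.8912
  pop: recall = 119/155 = 0.7677
  metal: recall = 214/322 = 0.6646
  classical: recall = 133/364 = 0.3654
Mean = (0.7148 + 0.8912 + 0.7677 + 0.6646 + 0.3654) / 5 = 0.681

0.681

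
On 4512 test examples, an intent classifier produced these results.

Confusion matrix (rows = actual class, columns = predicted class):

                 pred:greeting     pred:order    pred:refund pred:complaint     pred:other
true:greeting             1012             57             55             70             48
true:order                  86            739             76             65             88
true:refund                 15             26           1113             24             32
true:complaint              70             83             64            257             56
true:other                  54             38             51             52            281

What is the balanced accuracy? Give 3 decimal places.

0.702

Balanced accuracy = mean of per-class recall.
  greeting: recall = 1012/1242 = 0.8148
  order: recall = 739/1054 = 0.7011
  refund: recall = 1113/1210 = 0.9198
  complaint: recall = 257/530 = 0.4849
  other: recall = 281/476 = 0.5903
Mean = (0.8148 + 0.7011 + 0.9198 + 0.4849 + 0.5903) / 5 = 0.702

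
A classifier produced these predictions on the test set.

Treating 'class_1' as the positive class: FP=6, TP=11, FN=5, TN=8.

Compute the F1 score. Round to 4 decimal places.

0.6667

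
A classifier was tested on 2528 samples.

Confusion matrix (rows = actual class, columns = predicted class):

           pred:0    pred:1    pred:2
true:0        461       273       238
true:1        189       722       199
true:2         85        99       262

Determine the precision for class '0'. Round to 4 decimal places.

0.6272

precision = TP/(TP+FP).
0: TP=461, FP=189+85=274 → 461/735 = 0.62721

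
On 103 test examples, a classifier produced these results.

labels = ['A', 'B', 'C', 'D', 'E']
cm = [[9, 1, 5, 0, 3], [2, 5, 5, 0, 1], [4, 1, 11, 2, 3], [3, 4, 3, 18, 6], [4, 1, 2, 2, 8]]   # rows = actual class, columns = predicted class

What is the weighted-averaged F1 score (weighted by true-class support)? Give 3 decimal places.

Per-class F1 score (2·TP/(2·TP+FP+FN)):
  A: TP=9, FP=2+4+3+4=13, FN=1+5+0+3=9 → 18/40 = 0.4500
  B: TP=5, FP=1+1+4+1=7, FN=2+5+0+1=8 → 10/25 = 0.4000
  C: TP=11, FP=5+5+3+2=15, FN=4+1+2+3=10 → 22/47 = 0.4681
  D: TP=18, FP=0+0+2+2=4, FN=3+4+3+6=16 → 36/56 = 0.6429
  E: TP=8, FP=3+1+3+6=13, FN=4+1+2+2=9 → 16/38 = 0.4211
Weighted-F1 score = Σ (supportᵢ/N)·F1 scoreᵢ with N=103: (18/103)·0.4500 + (13/103)·0.4000 + (21/103)·0.4681 + (34/103)·0.6429 + (17/103)·0.4211 = 0.506

0.506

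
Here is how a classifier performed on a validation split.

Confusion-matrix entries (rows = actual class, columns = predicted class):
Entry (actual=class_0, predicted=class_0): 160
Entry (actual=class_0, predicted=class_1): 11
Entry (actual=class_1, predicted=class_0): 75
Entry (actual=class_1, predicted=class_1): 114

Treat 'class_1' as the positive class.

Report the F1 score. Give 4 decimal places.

0.7261

Precision = TP/(TP+FP) = 114/125 = 0.9120
Recall = TP/(TP+FN) = 114/189 = 0.6032
F1 = 2·TP/(2·TP+FP+FN) = 228/314 = 0.7261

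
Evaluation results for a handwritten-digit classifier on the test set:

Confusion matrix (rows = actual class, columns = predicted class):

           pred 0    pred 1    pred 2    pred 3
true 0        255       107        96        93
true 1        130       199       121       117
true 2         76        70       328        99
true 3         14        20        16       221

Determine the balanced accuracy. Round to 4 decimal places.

Balanced accuracy = mean of per-class recall.
  0: recall = 255/551 = 0.46279
  1: recall = 199/567 = 0.35097
  2: recall = 328/573 = 0.57243
  3: recall = 221/271 = 0.81550
Mean = (0.46279 + 0.35097 + 0.57243 + 0.81550) / 4 = 0.5504

0.5504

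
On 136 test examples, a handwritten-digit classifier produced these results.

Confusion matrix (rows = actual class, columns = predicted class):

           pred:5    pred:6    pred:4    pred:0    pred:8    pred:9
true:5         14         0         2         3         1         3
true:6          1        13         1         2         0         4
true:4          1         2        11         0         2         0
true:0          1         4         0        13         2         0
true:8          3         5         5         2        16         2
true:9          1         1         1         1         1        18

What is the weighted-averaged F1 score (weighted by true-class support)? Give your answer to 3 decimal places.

0.623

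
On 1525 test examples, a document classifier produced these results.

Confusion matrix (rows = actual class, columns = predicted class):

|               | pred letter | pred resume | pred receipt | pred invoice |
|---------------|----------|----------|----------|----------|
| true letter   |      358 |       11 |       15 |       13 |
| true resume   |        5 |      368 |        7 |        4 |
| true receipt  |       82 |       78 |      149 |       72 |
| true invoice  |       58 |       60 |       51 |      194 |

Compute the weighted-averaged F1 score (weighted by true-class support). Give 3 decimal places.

Per-class F1 score (2·TP/(2·TP+FP+FN)):
  letter: TP=358, FP=5+82+58=145, FN=11+15+13=39 → 716/900 = 0.7956
  resume: TP=368, FP=11+78+60=149, FN=5+7+4=16 → 736/901 = 0.8169
  receipt: TP=149, FP=15+7+51=73, FN=82+78+72=232 → 298/603 = 0.4942
  invoice: TP=194, FP=13+4+72=89, FN=58+60+51=169 → 388/646 = 0.6006
Weighted-F1 score = Σ (supportᵢ/N)·F1 scoreᵢ with N=1525: (397/1525)·0.7956 + (384/1525)·0.8169 + (381/1525)·0.4942 + (363/1525)·0.6006 = 0.679

0.679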